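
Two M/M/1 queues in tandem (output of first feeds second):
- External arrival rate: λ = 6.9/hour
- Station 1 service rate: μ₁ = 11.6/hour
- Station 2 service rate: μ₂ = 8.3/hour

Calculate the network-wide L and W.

By Jackson's theorem, each station behaves as independent M/M/1.
Station 1: ρ₁ = 6.9/11.6 = 0.5948, L₁ = ρ₁/(1-ρ₁) = λ/(μ₁-λ) = 6.9/4.70 = 1.4681
Station 2: ρ₂ = 6.9/8.3 = 0.8313, L₂ = ρ₂/(1-ρ₂) = λ/(μ₂-λ) = 6.9/1.40 = 4.9286
Total: L = L₁ + L₂ = 1.4681 + 4.9286 = 6.3967
W = L/λ = 6.3967/6.9 = 0.9271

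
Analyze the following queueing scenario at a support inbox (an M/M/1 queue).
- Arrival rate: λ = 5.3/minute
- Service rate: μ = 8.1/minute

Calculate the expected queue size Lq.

ρ = λ/μ = 5.3/8.1 = 0.6543
For M/M/1: Lq = λ²/(μ(μ-λ))
Lq = 28.09/(8.1 × 2.80)
Lq = 1.2385 emails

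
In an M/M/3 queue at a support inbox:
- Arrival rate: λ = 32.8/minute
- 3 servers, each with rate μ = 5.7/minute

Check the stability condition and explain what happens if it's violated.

Stability requires ρ = λ/(cμ) < 1
ρ = 32.8/(3 × 5.7) = 32.8/17.10 = 1.9181
Since 1.9181 ≥ 1, the system is UNSTABLE.
Need c > λ/μ = 32.8/5.7 = 5.75.
Minimum servers needed: c = 6.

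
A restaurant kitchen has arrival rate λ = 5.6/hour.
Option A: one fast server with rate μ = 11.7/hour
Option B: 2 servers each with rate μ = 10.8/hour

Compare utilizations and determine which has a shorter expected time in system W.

Option A: single server μ = 11.7 (M/M/1)
  ρ_A = 5.6/11.7 = 0.4786
  W_A = 1/(μ-λ) = 1/(11.7-5.6) = 1/6.10 = 0.1639

Option B: 2 servers μ = 10.8 (M/M/2)
  ρ_B = λ/(cμ) = 5.6/(2×10.8) = 0.2593
  Offered load a = λ/μ = cρ = 5.6/10.8 = 0.5185
  P₀ = [ Σₙ₌₀^1 aⁿ/n! + a^2/(2!(1-ρ)) ]⁻¹
  Σ = a^0/0! + a^1/1! = 1.0000 + 0.5185 = 1.5185
  a^2/(2!(1-ρ)) = 0.2689/(2 × 0.7407) = 0.1815
  P₀ = 1/(1.5185 + 0.1815) = 0.5882
  Lq = P₀·a^2·ρ / (2!(1-ρ)²) = 0.58824 × 0.26886 × 0.25926 / (2 × 0.54870) = 0.03736
  Wq_B = Lq/λ = 0.037364/5.6 = 0.006672
  W_B = Wq_B + 1/μ = 0.006672 + 0.09259 = 0.09926

Since W_B = 0.09926 < W_A = 0.1639, Option B (multiple servers) has the shorter time in system.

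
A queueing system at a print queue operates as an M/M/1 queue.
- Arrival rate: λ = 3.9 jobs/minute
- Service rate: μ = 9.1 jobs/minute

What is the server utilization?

Server utilization: ρ = λ/μ
ρ = 3.9/9.1 = 0.4286
The server is busy 42.86% of the time.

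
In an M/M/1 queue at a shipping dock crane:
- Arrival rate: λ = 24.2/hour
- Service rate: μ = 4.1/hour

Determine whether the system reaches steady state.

Stability requires ρ = λ/(cμ) < 1
ρ = 24.2/(1 × 4.1) = 24.2/4.10 = 5.9024
Since 5.9024 ≥ 1, the system is UNSTABLE.
Queue grows without bound. Need μ > λ = 24.2.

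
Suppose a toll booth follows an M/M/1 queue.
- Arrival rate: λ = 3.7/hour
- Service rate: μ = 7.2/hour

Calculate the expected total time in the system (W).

First, compute utilization: ρ = λ/μ = 3.7/7.2 = 0.5139
For M/M/1: W = 1/(μ-λ)
W = 1/(7.2-3.7) = 1/3.50
W = 0.2857 hours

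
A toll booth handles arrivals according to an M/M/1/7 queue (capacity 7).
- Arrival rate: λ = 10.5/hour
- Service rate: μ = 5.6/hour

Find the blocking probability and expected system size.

ρ = λ/μ = 10.5/5.6 = 1.8750
P₀ = (1-ρ)/(1-ρ^(K+1)) = (1-1.8750)/(1-1.8750^8) = -0.8750/-151.7602 = 0.005766
P_K = P₀×ρ^K = 0.0057657 × 1.8750^7 = 0.0057657 × 81.4721 = 0.4697
Blocking probability P_7 = 0.4697 (46.97%)
L = ρ[1 - (K+1)ρ^K + Kρ^(K+1)] / [(1-ρ)(1-ρ^(K+1))]
L = 1.8750 × (1 - 8×81.4721 + 7×152.7602) / ((1 - 1.8750) × (1 - 152.7602)) = 5.9099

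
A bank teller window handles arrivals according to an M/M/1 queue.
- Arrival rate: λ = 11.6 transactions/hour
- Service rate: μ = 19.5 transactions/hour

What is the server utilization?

Server utilization: ρ = λ/μ
ρ = 11.6/19.5 = 0.5949
The server is busy 59.49% of the time.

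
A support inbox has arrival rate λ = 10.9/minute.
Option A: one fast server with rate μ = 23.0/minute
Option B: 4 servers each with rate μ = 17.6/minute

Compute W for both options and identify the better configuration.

Option A: single server μ = 23.0 (M/M/1)
  ρ_A = 10.9/23.0 = 0.4739
  W_A = 1/(μ-λ) = 1/(23.0-10.9) = 1/12.10 = 0.08264

Option B: 4 servers μ = 17.6 (M/M/4)
  ρ_B = λ/(cμ) = 10.9/(4×17.6) = 0.1548
  Offered load a = λ/μ = cρ = 10.9/17.6 = 0.6193
  P₀ = [ Σₙ₌₀^3 aⁿ/n! + a^4/(4!(1-ρ)) ]⁻¹
  Σ = a^0/0! + a^1/1! + a^2/2! + a^3/3! = 1.0000 + 0.6193 + 0.1918 + 0.03959 = 1.8507
  a^4/(4!(1-ρ)) = 0.147114/(24 × 0.845170) = 0.007253
  P₀ = 1/(1.8507 + 0.007253) = 0.5382
  Lq = P₀·a^4·ρ / (4!(1-ρ)²) = 0.53823 × 0.14711 × 0.15483 / (24 × 0.71431) = 0.0007151
  Wq_B = Lq/λ = 0.00071512/10.9 = 0.000065607
  W_B = Wq_B + 1/μ = 0.000065607 + 0.056818 = 0.05688

Since W_B = 0.05688 < W_A = 0.08264, Option B (multiple servers) has the shorter time in system.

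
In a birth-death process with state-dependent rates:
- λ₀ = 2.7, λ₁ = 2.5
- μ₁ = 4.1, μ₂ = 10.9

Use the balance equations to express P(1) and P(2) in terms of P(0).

Balance equations:
State 0: λ₀P₀ = μ₁P₁ → P₁ = (λ₀/μ₁)P₀ = (2.7/4.1)P₀ = 0.6585P₀
State 1: P₂ = (λ₀λ₁)/(μ₁μ₂)P₀ = (2.7×2.5)/(4.1×10.9)P₀ = 0.1510P₀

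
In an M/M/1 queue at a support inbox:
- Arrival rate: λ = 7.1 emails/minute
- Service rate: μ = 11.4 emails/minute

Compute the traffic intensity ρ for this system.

Server utilization: ρ = λ/μ
ρ = 7.1/11.4 = 0.6228
The server is busy 62.28% of the time.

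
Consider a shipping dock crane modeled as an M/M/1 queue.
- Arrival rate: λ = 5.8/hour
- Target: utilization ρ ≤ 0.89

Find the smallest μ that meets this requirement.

ρ = λ/μ, so μ = λ/ρ
μ ≥ 5.8/0.89 = 6.5169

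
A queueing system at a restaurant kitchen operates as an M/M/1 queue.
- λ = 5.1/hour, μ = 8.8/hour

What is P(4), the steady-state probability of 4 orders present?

ρ = λ/μ = 5.1/8.8 = 0.57955
P(n) = (1-ρ)ρⁿ
P(4) = (1-0.57955) × 0.57955^4
P(4) = 0.42045 × 0.11281
P(4) = 0.04743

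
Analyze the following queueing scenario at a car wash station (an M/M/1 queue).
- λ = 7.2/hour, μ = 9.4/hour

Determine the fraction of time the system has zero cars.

ρ = λ/μ = 7.2/9.4 = 0.7660
P(0) = 1 - ρ = 1 - 0.7660 = 0.2340
The server is idle 23.40% of the time.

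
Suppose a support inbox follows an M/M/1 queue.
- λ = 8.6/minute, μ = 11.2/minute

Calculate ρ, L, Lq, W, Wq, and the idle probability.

Step 1: ρ = λ/μ = 8.6/11.2 = 0.7679
Step 2: L = λ/(μ-λ) = 8.6/2.60 = 3.3077
Step 3: Lq = λ²/(μ(μ-λ)) = 73.96/(11.2×2.60) = 2.5398
Step 4: W = 1/(μ-λ) = 1/2.60 = 0.38462
Step 5: Wq = λ/(μ(μ-λ)) = 8.6/(11.2×2.60) = 0.2953
Step 6: P(0) = 1-ρ = 0.2321
Verify: L = λW = 8.6×0.38462 = 3.3077 ✔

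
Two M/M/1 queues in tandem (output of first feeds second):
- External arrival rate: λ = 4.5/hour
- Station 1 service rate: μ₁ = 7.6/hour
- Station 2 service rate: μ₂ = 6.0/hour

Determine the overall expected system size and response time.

By Jackson's theorem, each station behaves as independent M/M/1.
Station 1: ρ₁ = 4.5/7.6 = 0.5921, L₁ = ρ₁/(1-ρ₁) = λ/(μ₁-λ) = 4.5/3.10 = 1.4516
Station 2: ρ₂ = 4.5/6.0 = 0.7500, L₂ = ρ₂/(1-ρ₂) = λ/(μ₂-λ) = 4.5/1.50 = 3.0000
Total: L = L₁ + L₂ = 1.4516 + 3.0000 = 4.4516
W = L/λ = 4.4516/4.5 = 0.9892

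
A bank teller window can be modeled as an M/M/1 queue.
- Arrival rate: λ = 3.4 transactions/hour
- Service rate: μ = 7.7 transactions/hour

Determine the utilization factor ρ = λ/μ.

Server utilization: ρ = λ/μ
ρ = 3.4/7.7 = 0.4416
The server is busy 44.16% of the time.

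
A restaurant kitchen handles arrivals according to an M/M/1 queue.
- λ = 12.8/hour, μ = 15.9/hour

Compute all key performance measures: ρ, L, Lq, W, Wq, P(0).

Step 1: ρ = λ/μ = 12.8/15.9 = 0.8050
Step 2: L = λ/(μ-λ) = 12.8/3.10 = 4.1290
Step 3: Lq = λ²/(μ(μ-λ)) = 163.84/(15.9×3.10) = 3.3240
Step 4: W = 1/(μ-λ) = 1/3.10 = 0.32258
Step 5: Wq = λ/(μ(μ-λ)) = 12.8/(15.9×3.10) = 0.2597
Step 6: P(0) = 1-ρ = 0.1950
Verify: L = λW = 12.8×0.32258 = 4.1290 ✔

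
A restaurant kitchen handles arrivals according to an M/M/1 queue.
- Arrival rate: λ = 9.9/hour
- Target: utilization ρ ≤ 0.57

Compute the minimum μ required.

ρ = λ/μ, so μ = λ/ρ
μ ≥ 9.9/0.57 = 17.3684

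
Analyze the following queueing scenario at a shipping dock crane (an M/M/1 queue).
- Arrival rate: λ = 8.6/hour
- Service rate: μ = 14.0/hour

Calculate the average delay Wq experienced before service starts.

First, compute utilization: ρ = λ/μ = 8.6/14.0 = 0.6143
For M/M/1: Wq = λ/(μ(μ-λ))
Wq = 8.6/(14.0 × (14.0-8.6))
Wq = 8.6/(14.0 × 5.40)
Wq = 0.1138 hours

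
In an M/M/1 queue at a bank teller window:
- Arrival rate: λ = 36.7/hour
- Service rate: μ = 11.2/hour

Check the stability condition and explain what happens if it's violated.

Stability requires ρ = λ/(cμ) < 1
ρ = 36.7/(1 × 11.2) = 36.7/11.20 = 3.2768
Since 3.2768 ≥ 1, the system is UNSTABLE.
Queue grows without bound. Need μ > λ = 36.7.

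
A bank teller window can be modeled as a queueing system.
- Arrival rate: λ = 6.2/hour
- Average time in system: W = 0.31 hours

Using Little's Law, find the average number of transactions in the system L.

Little's Law: L = λW
L = 6.2 × 0.31 = 1.9220 transactions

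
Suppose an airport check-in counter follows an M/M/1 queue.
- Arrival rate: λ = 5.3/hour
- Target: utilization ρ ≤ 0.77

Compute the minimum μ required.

ρ = λ/μ, so μ = λ/ρ
μ ≥ 5.3/0.77 = 6.8831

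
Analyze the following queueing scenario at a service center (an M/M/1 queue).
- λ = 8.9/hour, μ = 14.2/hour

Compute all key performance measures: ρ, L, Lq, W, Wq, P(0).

Step 1: ρ = λ/μ = 8.9/14.2 = 0.6268
Step 2: L = λ/(μ-λ) = 8.9/5.30 = 1.6792
Step 3: Lq = λ²/(μ(μ-λ)) = 79.21/(14.2×5.30) = 1.0525
Step 4: W = 1/(μ-λ) = 1/5.30 = 0.188679
Step 5: Wq = λ/(μ(μ-λ)) = 8.9/(14.2×5.30) = 0.1183
Step 6: P(0) = 1-ρ = 0.3732
Verify: L = λW = 8.9×0.188679 = 1.6792 ✔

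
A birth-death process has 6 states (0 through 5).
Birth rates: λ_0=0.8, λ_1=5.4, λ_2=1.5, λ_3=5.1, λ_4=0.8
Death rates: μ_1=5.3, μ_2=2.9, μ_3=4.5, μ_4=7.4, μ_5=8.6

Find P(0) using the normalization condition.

Ratios P(n)/P(0) = (λ₀···λₙ₋₁)/(μ₁···μₙ):
P(1)/P(0) = (0.8)/(5.3) = 0.1509434
P(2)/P(0) = (0.8×5.4)/(5.3×2.9) = 0.2810670
P(3)/P(0) = (0.8×5.4×1.5)/(5.3×2.9×4.5) = 0.09368900
P(4)/P(0) = (0.8×5.4×1.5×5.1)/(5.3×2.9×4.5×7.4) = 0.06456945
P(5)/P(0) = (0.8×5.4×1.5×5.1×0.8)/(5.3×2.9×4.5×7.4×8.6) = 0.006006460

Normalization: ∑ P(n) = 1
P(0) × (1.000000 + 0.1509434 + 0.2810670 + 0.09368900 + 0.06456945 + 0.006006460) = 1
P(0) × 1.59628 = 1
P(0) = 1/1.59628 = 0.6265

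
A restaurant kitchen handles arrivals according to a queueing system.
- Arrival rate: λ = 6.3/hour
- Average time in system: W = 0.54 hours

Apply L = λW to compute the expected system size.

Little's Law: L = λW
L = 6.3 × 0.54 = 3.4020 orders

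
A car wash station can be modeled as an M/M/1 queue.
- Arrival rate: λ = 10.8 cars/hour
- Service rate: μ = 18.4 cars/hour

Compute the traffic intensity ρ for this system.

Server utilization: ρ = λ/μ
ρ = 10.8/18.4 = 0.5870
The server is busy 58.70% of the time.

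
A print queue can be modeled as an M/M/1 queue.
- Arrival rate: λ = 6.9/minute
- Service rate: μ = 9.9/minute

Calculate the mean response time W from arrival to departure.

First, compute utilization: ρ = λ/μ = 6.9/9.9 = 0.6970
For M/M/1: W = 1/(μ-λ)
W = 1/(9.9-6.9) = 1/3.00
W = 0.3333 minutes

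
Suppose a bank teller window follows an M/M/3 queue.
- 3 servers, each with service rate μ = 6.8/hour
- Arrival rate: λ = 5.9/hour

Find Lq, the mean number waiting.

Traffic intensity: ρ = λ/(cμ) = 5.9/(3×6.8) = 0.2892
Since ρ = 0.2892 < 1, system is stable.
Offered load a = λ/μ = cρ = 5.9/6.8 = 0.8676
P₀ = [ Σₙ₌₀^2 aⁿ/n! + a^3/(3!(1-ρ)) ]⁻¹
Σ = a^0/0! + a^1/1! + a^2/2! = 1.0000 + 0.86765 + 0.37641 = 2.2441
a^3/(3!(1-ρ)) = 0.6532/(6 × 0.7108) = 0.1532
P₀ = 1/(2.24405 + 0.153158) = 0.4172
Lq = P₀·a^3·ρ / (3!(1-ρ)²) = 0.4172 × 0.6532 × 0.2892 / (6 × 0.5052) = 0.02600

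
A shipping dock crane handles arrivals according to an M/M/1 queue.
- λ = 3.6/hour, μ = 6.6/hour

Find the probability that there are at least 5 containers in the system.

ρ = λ/μ = 3.6/6.6 = 0.54545
P(N ≥ n) = ρⁿ
P(N ≥ 5) = 0.54545^5
P(N ≥ 5) = 0.04828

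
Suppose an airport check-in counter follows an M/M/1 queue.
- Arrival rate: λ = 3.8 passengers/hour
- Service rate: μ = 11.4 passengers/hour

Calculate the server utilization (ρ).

Server utilization: ρ = λ/μ
ρ = 3.8/11.4 = 0.3333
The server is busy 33.33% of the time.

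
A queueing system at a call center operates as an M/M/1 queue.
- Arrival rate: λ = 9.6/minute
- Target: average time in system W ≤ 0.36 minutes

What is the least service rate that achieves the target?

For M/M/1: W = 1/(μ-λ)
Need W ≤ 0.36, so 1/(μ-λ) ≤ 0.36
μ - λ ≥ 1/0.36 = 2.7778
μ ≥ 9.6 + 2.7778 = 12.3778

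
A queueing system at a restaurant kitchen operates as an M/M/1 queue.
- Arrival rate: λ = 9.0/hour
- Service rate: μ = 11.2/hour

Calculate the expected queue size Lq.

ρ = λ/μ = 9.0/11.2 = 0.8036
For M/M/1: Lq = λ²/(μ(μ-λ))
Lq = 81.00/(11.2 × 2.20)
Lq = 3.2873 orders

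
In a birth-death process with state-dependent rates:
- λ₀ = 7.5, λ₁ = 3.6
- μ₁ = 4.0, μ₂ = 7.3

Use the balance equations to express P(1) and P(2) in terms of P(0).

Balance equations:
State 0: λ₀P₀ = μ₁P₁ → P₁ = (λ₀/μ₁)P₀ = (7.5/4.0)P₀ = 1.8750P₀
State 1: P₂ = (λ₀λ₁)/(μ₁μ₂)P₀ = (7.5×3.6)/(4.0×7.3)P₀ = 0.9247P₀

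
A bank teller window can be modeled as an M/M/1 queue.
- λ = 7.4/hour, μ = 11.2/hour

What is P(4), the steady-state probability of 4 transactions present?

ρ = λ/μ = 7.4/11.2 = 0.66071
P(n) = (1-ρ)ρⁿ
P(4) = (1-0.66071) × 0.66071^4
P(4) = 0.33929 × 0.19057
P(4) = 0.06466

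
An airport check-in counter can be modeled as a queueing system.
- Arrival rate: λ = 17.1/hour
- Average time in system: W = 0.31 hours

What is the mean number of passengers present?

Little's Law: L = λW
L = 17.1 × 0.31 = 5.3010 passengers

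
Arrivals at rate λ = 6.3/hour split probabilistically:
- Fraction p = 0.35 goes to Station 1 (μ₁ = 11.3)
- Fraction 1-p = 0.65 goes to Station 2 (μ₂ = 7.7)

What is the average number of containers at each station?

Effective rates: λ₁ = 6.3×0.35 = 2.205, λ₂ = 6.3×0.65 = 4.095
Station 1: ρ₁ = 2.205/11.3 = 0.1951, L₁ = ρ₁/(1-ρ₁) = 0.1951/(1-0.1951) = 0.2424
Station 2: ρ₂ = 4.095/7.7 = 0.53182, L₂ = ρ₂/(1-ρ₂) = 0.53182/(1-0.53182) = 1.1359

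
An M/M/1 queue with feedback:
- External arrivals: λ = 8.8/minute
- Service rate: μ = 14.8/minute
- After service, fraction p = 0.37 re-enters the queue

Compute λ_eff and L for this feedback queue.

Effective arrival rate: λ_eff = λ/(1-p) = 8.8/(1-0.37) = 8.8/0.63 = 13.96825
ρ = λ_eff/μ = 13.96825/14.8 = 0.943801
L = ρ/(1-ρ) = 0.943801/(1-0.943801) = 16.7939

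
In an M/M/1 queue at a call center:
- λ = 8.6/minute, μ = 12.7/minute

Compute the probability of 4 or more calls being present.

ρ = λ/μ = 8.6/12.7 = 0.6772
P(N ≥ n) = ρⁿ
P(N ≥ 4) = 0.6772^4
P(N ≥ 4) = 0.2103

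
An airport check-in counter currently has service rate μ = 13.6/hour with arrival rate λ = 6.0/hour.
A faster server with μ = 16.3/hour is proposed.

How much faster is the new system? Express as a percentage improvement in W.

System 1: ρ₁ = 6.0/13.6 = 0.4412, W₁ = 1/(13.6-6.0) = 0.13158
System 2: ρ₂ = 6.0/16.3 = 0.3681, W₂ = 1/(16.3-6.0) = 0.097087
Improvement: (W₁-W₂)/W₁ = (0.13158-0.097087)/0.13158 = 26.21%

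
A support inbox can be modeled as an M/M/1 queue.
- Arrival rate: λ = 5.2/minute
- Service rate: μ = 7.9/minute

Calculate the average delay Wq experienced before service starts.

First, compute utilization: ρ = λ/μ = 5.2/7.9 = 0.6582
For M/M/1: Wq = λ/(μ(μ-λ))
Wq = 5.2/(7.9 × (7.9-5.2))
Wq = 5.2/(7.9 × 2.70)
Wq = 0.2438 minutes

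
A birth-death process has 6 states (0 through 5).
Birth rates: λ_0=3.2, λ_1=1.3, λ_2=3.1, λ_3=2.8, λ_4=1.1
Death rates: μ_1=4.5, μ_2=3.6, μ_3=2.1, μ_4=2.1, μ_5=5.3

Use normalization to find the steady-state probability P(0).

Ratios P(n)/P(0) = (λ₀···λₙ₋₁)/(μ₁···μₙ):
P(1)/P(0) = (3.2)/(4.5) = 0.7111
P(2)/P(0) = (3.2×1.3)/(4.5×3.6) = 0.2568
P(3)/P(0) = (3.2×1.3×3.1)/(4.5×3.6×2.1) = 0.3791
P(4)/P(0) = (3.2×1.3×3.1×2.8)/(4.5×3.6×2.1×2.1) = 0.5054
P(5)/P(0) = (3.2×1.3×3.1×2.8×1.1)/(4.5×3.6×2.1×2.1×5.3) = 0.1049

Normalization: ∑ P(n) = 1
P(0) × (1.0000 + 0.7111 + 0.2568 + 0.3791 + 0.5054 + 0.1049) = 1
P(0) × 2.9573 = 1
P(0) = 1/2.9573 = 0.3381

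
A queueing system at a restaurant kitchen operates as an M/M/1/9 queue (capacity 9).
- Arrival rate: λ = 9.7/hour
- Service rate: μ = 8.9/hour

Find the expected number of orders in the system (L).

ρ = λ/μ = 9.7/8.9 = 1.089888
P₀ = (1-ρ)/(1-ρ^(K+1)) = (1-1.089888)/(1-1.089888^10) = -0.08989/-1.3649 = 0.06586
P_K = P₀×ρ^K = 0.06586 × 1.089888^9 = 0.06586 × 2.1699 = 0.1429
L = ρ[1 - (K+1)ρ^K + Kρ^(K+1)] / [(1-ρ)(1-ρ^(K+1))]
L = 1.089888 × (1 - 10×2.169886 + 9×2.364932) / ((1 - 1.089888) × (1 - 2.364932)) = 5.2014 orders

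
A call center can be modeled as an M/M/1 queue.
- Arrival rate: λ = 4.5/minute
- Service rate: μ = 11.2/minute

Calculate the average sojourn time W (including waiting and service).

First, compute utilization: ρ = λ/μ = 4.5/11.2 = 0.4018
For M/M/1: W = 1/(μ-λ)
W = 1/(11.2-4.5) = 1/6.70
W = 0.1493 minutes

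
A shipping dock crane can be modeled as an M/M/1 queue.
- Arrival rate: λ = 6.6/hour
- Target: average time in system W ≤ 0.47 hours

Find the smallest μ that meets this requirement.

For M/M/1: W = 1/(μ-λ)
Need W ≤ 0.47, so 1/(μ-λ) ≤ 0.47
μ - λ ≥ 1/0.47 = 2.1277
μ ≥ 6.6 + 2.1277 = 8.7277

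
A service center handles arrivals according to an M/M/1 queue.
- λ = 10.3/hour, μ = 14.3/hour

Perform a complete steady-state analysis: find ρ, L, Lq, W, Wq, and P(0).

Step 1: ρ = λ/μ = 10.3/14.3 = 0.7203
Step 2: L = λ/(μ-λ) = 10.3/4.00 = 2.5750
Step 3: Lq = λ²/(μ(μ-λ)) = 106.09/(14.3×4.00) = 1.8547
Step 4: W = 1/(μ-λ) = 1/4.00 = 0.2500
Step 5: Wq = λ/(μ(μ-λ)) = 10.3/(14.3×4.00) = 0.1801
Step 6: P(0) = 1-ρ = 0.2797
Verify: L = λW = 10.3×0.2500 = 2.5750 ✔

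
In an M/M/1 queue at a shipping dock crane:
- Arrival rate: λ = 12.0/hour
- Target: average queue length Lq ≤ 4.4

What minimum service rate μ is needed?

For M/M/1: Lq = λ²/(μ(μ-λ))
Need Lq ≤ 4.4, i.e. μ(μ-λ) ≥ λ²/4.4
μ² - 12.0μ - 144.00/4.4 ≥ 0  →  μ² - 12.0μ - 32.72727 ≥ 0
Quadratic formula (positive root): μ = [λ + √(λ² + 4×32.72727)]/2
Discriminant: 144.00 + 4×32.72727 = 274.9091, √274.9091 = 16.5804
μ ≥ (12.0 + 16.5804)/2 = 14.2902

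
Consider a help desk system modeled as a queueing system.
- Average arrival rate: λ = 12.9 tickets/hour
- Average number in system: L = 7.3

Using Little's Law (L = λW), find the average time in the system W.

Little's Law: L = λW, so W = L/λ
W = 7.3/12.9 = 0.5659 hours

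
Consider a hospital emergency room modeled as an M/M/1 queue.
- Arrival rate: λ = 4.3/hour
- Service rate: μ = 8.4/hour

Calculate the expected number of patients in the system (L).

ρ = λ/μ = 4.3/8.4 = 0.5119
For M/M/1: L = λ/(μ-λ)
L = 4.3/(8.4-4.3) = 4.3/4.10
L = 1.0488 patients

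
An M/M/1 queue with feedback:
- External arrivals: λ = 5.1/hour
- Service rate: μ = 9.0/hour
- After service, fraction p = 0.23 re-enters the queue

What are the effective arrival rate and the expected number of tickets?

Effective arrival rate: λ_eff = λ/(1-p) = 5.1/(1-0.23) = 5.1/0.77 = 6.6234
ρ = λ_eff/μ = 6.6234/9.0 = 0.73593
L = ρ/(1-ρ) = 0.73593/(1-0.73593) = 2.7869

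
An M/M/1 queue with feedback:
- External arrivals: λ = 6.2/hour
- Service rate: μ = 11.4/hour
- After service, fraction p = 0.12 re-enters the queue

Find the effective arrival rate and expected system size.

Effective arrival rate: λ_eff = λ/(1-p) = 6.2/(1-0.12) = 6.2/0.88 = 7.04545
ρ = λ_eff/μ = 7.04545/11.4 = 0.618022
L = ρ/(1-ρ) = 0.618022/(1-0.618022) = 1.6180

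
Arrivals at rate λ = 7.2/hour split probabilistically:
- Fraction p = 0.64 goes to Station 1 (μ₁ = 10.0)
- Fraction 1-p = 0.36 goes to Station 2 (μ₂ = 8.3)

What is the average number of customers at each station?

Effective rates: λ₁ = 7.2×0.64 = 4.608, λ₂ = 7.2×0.36 = 2.592
Station 1: ρ₁ = 4.608/10.0 = 0.4608, L₁ = ρ₁/(1-ρ₁) = 0.4608/(1-0.4608) = 0.8546
Station 2: ρ₂ = 2.592/8.3 = 0.3123, L₂ = ρ₂/(1-ρ₂) = 0.3123/(1-0.3123) = 0.4541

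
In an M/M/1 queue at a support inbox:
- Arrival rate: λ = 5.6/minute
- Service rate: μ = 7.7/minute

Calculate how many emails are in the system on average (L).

ρ = λ/μ = 5.6/7.7 = 0.7273
For M/M/1: L = λ/(μ-λ)
L = 5.6/(7.7-5.6) = 5.6/2.10
L = 2.6667 emails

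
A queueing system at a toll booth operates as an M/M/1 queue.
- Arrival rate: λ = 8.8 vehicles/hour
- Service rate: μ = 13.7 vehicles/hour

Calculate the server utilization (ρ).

Server utilization: ρ = λ/μ
ρ = 8.8/13.7 = 0.6423
The server is busy 64.23% of the time.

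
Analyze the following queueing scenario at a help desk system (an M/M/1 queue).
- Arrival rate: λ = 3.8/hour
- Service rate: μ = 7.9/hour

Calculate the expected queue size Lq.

ρ = λ/μ = 3.8/7.9 = 0.4810
For M/M/1: Lq = λ²/(μ(μ-λ))
Lq = 14.44/(7.9 × 4.10)
Lq = 0.4458 tickets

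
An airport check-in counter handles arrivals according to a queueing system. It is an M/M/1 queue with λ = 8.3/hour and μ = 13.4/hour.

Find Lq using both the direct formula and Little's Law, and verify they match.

Method 1 (direct): Lq = λ²/(μ(μ-λ)) = 68.89/(13.4 × 5.10) = 1.0080

Method 2 (Little's Law):
W = 1/(μ-λ) = 1/5.10 = 0.19608
Wq = W - 1/μ = 0.19608 - 0.074627 = 0.12145
Lq = λWq = 8.3 × 0.12145 = 1.0080 ✔ (matches Method 1)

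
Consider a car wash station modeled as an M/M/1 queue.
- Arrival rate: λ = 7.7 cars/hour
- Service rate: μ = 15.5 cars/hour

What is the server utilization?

Server utilization: ρ = λ/μ
ρ = 7.7/15.5 = 0.4968
The server is busy 49.68% of the time.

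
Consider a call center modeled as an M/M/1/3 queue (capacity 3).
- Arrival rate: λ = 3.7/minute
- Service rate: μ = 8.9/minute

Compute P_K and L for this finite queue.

ρ = λ/μ = 3.7/8.9 = 0.41573
P₀ = (1-ρ)/(1-ρ^(K+1)) = (1-0.41573)/(1-0.41573^4) = 0.5843/0.9701 = 0.6023
P_K = P₀×ρ^K = 0.60226 × 0.41573^3 = 0.60226 × 0.071851 = 0.04327
Blocking probability P_3 = 0.04327 (4.33%)
L = ρ[1 - (K+1)ρ^K + Kρ^(K+1)] / [(1-ρ)(1-ρ^(K+1))]
L = 0.41573 × (1 - 4×0.07185 + 3×0.02987) / ((1 - 0.41573) × (1 - 0.02987)) = 0.5884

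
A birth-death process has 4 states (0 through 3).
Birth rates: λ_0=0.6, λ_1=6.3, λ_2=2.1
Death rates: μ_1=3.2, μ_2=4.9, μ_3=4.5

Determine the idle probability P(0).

Ratios P(n)/P(0) = (λ₀···λₙ₋₁)/(μ₁···μₙ):
P(1)/P(0) = (0.6)/(3.2) = 0.1875
P(2)/P(0) = (0.6×6.3)/(3.2×4.9) = 0.2411
P(3)/P(0) = (0.6×6.3×2.1)/(3.2×4.9×4.5) = 0.1125

Normalization: ∑ P(n) = 1
P(0) × (1.0000 + 0.1875 + 0.2411 + 0.1125) = 1
P(0) × 1.5411 = 1
P(0) = 1/1.5411 = 0.6489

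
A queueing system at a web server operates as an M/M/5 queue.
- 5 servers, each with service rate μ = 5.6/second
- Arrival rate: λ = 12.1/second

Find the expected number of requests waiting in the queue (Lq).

Traffic intensity: ρ = λ/(cμ) = 12.1/(5×5.6) = 0.4321
Since ρ = 0.4321 < 1, system is stable.
Offered load a = λ/μ = cρ = 12.1/5.6 = 2.1607
P₀ = [ Σₙ₌₀^4 aⁿ/n! + a^5/(5!(1-ρ)) ]⁻¹
Σ = a^0/0! + a^1/1! + a^2/2! + a^3/3! + a^4/4! = 1.0000 + 2.1607 + 2.3343 + 1.6813 + 0.9082 = 8.0845
a^5/(5!(1-ρ)) = 47.0963/(120 × 0.5679) = 0.6911
P₀ = 1/(8.0845 + 0.6911) = 0.1140
Lq = P₀·a^5·ρ / (5!(1-ρ)²) = 0.11395 × 47.0963 × 0.43214 / (120 × 0.32246) = 0.05993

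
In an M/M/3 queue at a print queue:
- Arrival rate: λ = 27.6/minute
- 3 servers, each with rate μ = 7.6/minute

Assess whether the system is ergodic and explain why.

Stability requires ρ = λ/(cμ) < 1
ρ = 27.6/(3 × 7.6) = 27.6/22.80 = 1.2105
Since 1.2105 ≥ 1, the system is UNSTABLE.
Need c > λ/μ = 27.6/7.6 = 3.63.
Minimum servers needed: c = 4.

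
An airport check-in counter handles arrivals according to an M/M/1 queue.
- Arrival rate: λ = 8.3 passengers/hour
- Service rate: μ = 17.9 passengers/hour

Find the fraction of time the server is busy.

Server utilization: ρ = λ/μ
ρ = 8.3/17.9 = 0.4637
The server is busy 46.37% of the time.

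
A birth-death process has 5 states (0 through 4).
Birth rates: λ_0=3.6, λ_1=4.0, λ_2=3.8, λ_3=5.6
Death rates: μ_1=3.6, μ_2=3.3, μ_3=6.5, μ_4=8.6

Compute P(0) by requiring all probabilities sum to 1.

Ratios P(n)/P(0) = (λ₀···λₙ₋₁)/(μ₁···μₙ):
P(1)/P(0) = (3.6)/(3.6) = 1.0000
P(2)/P(0) = (3.6×4.0)/(3.6×3.3) = 1.2121
P(3)/P(0) = (3.6×4.0×3.8)/(3.6×3.3×6.5) = 0.70862
P(4)/P(0) = (3.6×4.0×3.8×5.6)/(3.6×3.3×6.5×8.6) = 0.46143

Normalization: ∑ P(n) = 1
P(0) × (1.0000 + 1.0000 + 1.2121 + 0.70862 + 0.46143) = 1
P(0) × 4.3822 = 1
P(0) = 1/4.3822 = 0.2282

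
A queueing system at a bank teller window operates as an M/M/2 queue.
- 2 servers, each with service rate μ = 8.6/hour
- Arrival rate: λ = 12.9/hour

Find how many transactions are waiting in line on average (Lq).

Traffic intensity: ρ = λ/(cμ) = 12.9/(2×8.6) = 0.7500
Since ρ = 0.7500 < 1, system is stable.
Offered load a = λ/μ = cρ = 12.9/8.6 = 1.5000
P₀ = [ Σₙ₌₀^1 aⁿ/n! + a^2/(2!(1-ρ)) ]⁻¹
Σ = a^0/0! + a^1/1! = 1.0000 + 1.5000 = 2.5000
a^2/(2!(1-ρ)) = 2.2500/(2 × 0.2500) = 4.5000
P₀ = 1/(2.5000 + 4.5000) = 0.1429
Lq = P₀·a^2·ρ / (2!(1-ρ)²) = 0.14286 × 2.2500 × 0.75000 / (2 × 0.062500) = 1.9286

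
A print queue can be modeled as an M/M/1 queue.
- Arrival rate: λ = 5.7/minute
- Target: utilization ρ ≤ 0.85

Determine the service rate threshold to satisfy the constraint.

ρ = λ/μ, so μ = λ/ρ
μ ≥ 5.7/0.85 = 6.7059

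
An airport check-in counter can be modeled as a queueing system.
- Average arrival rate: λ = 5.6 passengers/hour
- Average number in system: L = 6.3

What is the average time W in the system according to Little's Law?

Little's Law: L = λW, so W = L/λ
W = 6.3/5.6 = 1.1250 hours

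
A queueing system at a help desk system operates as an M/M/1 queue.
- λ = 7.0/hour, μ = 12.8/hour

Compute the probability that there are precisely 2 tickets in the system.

ρ = λ/μ = 7.0/12.8 = 0.5469
P(n) = (1-ρ)ρⁿ
P(2) = (1-0.5469) × 0.5469^2
P(2) = 0.4531 × 0.2991
P(2) = 0.1355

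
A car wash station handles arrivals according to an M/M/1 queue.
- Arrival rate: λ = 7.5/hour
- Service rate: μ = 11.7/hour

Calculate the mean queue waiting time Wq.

First, compute utilization: ρ = λ/μ = 7.5/11.7 = 0.6410
For M/M/1: Wq = λ/(μ(μ-λ))
Wq = 7.5/(11.7 × (11.7-7.5))
Wq = 7.5/(11.7 × 4.20)
Wq = 0.1526 hours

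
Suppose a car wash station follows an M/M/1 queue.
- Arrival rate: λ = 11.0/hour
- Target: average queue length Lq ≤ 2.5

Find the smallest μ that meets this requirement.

For M/M/1: Lq = λ²/(μ(μ-λ))
Need Lq ≤ 2.5, i.e. μ(μ-λ) ≥ λ²/2.5
μ² - 11.0μ - 121.00/2.5 ≥ 0  →  μ² - 11.0μ - 48.4000 ≥ 0
Quadratic formula (positive root): μ = [λ + √(λ² + 4×48.4000)]/2
Discriminant: 121.00 + 4×48.4000 = 314.6000, √314.6000 = 17.7370
μ ≥ (11.0 + 17.7370)/2 = 14.3685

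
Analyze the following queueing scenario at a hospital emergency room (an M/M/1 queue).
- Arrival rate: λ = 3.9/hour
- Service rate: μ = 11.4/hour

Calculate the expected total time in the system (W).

First, compute utilization: ρ = λ/μ = 3.9/11.4 = 0.3421
For M/M/1: W = 1/(μ-λ)
W = 1/(11.4-3.9) = 1/7.50
W = 0.1333 hours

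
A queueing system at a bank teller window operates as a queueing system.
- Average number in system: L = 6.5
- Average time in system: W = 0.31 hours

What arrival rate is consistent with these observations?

Little's Law: L = λW, so λ = L/W
λ = 6.5/0.31 = 20.9677 transactions/hour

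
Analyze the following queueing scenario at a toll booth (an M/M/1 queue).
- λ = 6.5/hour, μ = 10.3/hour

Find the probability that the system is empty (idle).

ρ = λ/μ = 6.5/10.3 = 0.6311
P(0) = 1 - ρ = 1 - 0.6311 = 0.3689
The server is idle 36.89% of the time.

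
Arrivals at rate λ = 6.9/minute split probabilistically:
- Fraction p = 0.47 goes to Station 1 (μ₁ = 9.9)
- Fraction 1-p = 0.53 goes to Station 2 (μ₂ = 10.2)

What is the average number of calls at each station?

Effective rates: λ₁ = 6.9×0.47 = 3.243, λ₂ = 6.9×0.53 = 3.657
Station 1: ρ₁ = 3.243/9.9 = 0.3276, L₁ = ρ₁/(1-ρ₁) = 0.3276/(1-0.3276) = 0.4872
Station 2: ρ₂ = 3.657/10.2 = 0.35853, L₂ = ρ₂/(1-ρ₂) = 0.35853/(1-0.35853) = 0.5589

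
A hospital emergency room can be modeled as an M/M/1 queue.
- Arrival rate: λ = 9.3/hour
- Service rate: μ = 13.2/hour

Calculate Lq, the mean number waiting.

ρ = λ/μ = 9.3/13.2 = 0.7045
For M/M/1: Lq = λ²/(μ(μ-λ))
Lq = 86.49/(13.2 × 3.90)
Lq = 1.6801 patients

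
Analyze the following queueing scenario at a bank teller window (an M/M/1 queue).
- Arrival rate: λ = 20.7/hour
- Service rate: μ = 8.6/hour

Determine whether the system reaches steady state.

Stability requires ρ = λ/(cμ) < 1
ρ = 20.7/(1 × 8.6) = 20.7/8.60 = 2.4070
Since 2.4070 ≥ 1, the system is UNSTABLE.
Queue grows without bound. Need μ > λ = 20.7.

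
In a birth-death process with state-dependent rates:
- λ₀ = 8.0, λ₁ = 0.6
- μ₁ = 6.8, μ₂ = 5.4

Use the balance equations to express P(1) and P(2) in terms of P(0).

Balance equations:
State 0: λ₀P₀ = μ₁P₁ → P₁ = (λ₀/μ₁)P₀ = (8.0/6.8)P₀ = 1.1765P₀
State 1: P₂ = (λ₀λ₁)/(μ₁μ₂)P₀ = (8.0×0.6)/(6.8×5.4)P₀ = 0.1307P₀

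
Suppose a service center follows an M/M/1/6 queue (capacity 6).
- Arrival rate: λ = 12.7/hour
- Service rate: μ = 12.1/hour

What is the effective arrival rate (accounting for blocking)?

ρ = λ/μ = 12.7/12.1 = 1.04959
P₀ = (1-ρ)/(1-ρ^(K+1)) = (1-1.04959)/(1-1.04959^7) = -0.04959/-0.4033 = 0.1230
P_K = P₀×ρ^K = 0.12297 × 1.04959^6 = 0.12297 × 1.3370 = 0.1644
λ_eff = λ(1-P_K) = 12.7 × (1 - 0.16441) = 12.7 × 0.83559 = 10.6120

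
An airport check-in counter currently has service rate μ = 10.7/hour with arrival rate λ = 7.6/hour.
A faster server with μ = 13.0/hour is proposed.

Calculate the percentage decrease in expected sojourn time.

System 1: ρ₁ = 7.6/10.7 = 0.7103, W₁ = 1/(10.7-7.6) = 0.3226
System 2: ρ₂ = 7.6/13.0 = 0.5846, W₂ = 1/(13.0-7.6) = 0.1852
Improvement: (W₁-W₂)/W₁ = (0.3226-0.1852)/0.3226 = 42.59%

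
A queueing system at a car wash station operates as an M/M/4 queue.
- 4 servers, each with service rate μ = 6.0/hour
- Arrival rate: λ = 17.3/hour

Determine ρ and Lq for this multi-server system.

Traffic intensity: ρ = λ/(cμ) = 17.3/(4×6.0) = 0.7208
Since ρ = 0.7208 < 1, system is stable.
Offered load a = λ/μ = cρ = 17.3/6.0 = 2.8833
P₀ = [ Σₙ₌₀^3 aⁿ/n! + a^4/(4!(1-ρ)) ]⁻¹
Σ = a^0/0! + a^1/1! + a^2/2! + a^3/3! = 1.0000 + 2.8833 + 4.1568 + 3.9952 = 12.0353
a^4/(4!(1-ρ)) = 69.1161/(24 × 0.279167) = 10.3158
P₀ = 1/(12.0353 + 10.3158) = 0.04474
Lq = P₀·a^4·ρ / (4!(1-ρ)²) = 0.04474 × 69.1161 × 0.7208 / (24 × 0.07793) = 1.1917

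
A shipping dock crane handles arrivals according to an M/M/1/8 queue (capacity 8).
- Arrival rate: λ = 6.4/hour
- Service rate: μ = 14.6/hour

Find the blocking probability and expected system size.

ρ = λ/μ = 6.4/14.6 = 0.43836
P₀ = (1-ρ)/(1-ρ^(K+1)) = (1-0.43836)/(1-0.43836^9) = 0.56164/0.99940 = 0.5620
P_K = P₀×ρ^K = 0.561976 × 0.43836^8 = 0.561976 × 0.00136348 = 0.0007662
Blocking probability P_8 = 0.0007662 (0.07662%)
L = ρ[1 - (K+1)ρ^K + Kρ^(K+1)] / [(1-ρ)(1-ρ^(K+1))]
L = 0.43836 × (1 - 9×0.001363 + 8×0.0005977) / ((1 - 0.43836) × (1 - 0.0005977)) = 0.7751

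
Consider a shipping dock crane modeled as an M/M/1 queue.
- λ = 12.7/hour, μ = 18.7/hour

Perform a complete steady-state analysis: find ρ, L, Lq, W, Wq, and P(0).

Step 1: ρ = λ/μ = 12.7/18.7 = 0.6791
Step 2: L = λ/(μ-λ) = 12.7/6.00 = 2.1167
Step 3: Lq = λ²/(μ(μ-λ)) = 161.29/(18.7×6.00) = 1.4375
Step 4: W = 1/(μ-λ) = 1/6.00 = 0.16667
Step 5: Wq = λ/(μ(μ-λ)) = 12.7/(18.7×6.00) = 0.1132
Step 6: P(0) = 1-ρ = 0.3209
Verify: L = λW = 12.7×0.16667 = 2.1167 ✔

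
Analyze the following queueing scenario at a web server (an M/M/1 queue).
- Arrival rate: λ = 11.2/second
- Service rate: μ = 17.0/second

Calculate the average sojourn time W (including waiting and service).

First, compute utilization: ρ = λ/μ = 11.2/17.0 = 0.6588
For M/M/1: W = 1/(μ-λ)
W = 1/(17.0-11.2) = 1/5.80
W = 0.1724 seconds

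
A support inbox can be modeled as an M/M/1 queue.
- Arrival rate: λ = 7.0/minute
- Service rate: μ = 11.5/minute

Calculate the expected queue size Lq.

ρ = λ/μ = 7.0/11.5 = 0.6087
For M/M/1: Lq = λ²/(μ(μ-λ))
Lq = 49.00/(11.5 × 4.50)
Lq = 0.9469 emails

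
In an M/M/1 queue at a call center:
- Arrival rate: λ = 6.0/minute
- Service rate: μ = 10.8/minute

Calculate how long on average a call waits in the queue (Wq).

First, compute utilization: ρ = λ/μ = 6.0/10.8 = 0.5556
For M/M/1: Wq = λ/(μ(μ-λ))
Wq = 6.0/(10.8 × (10.8-6.0))
Wq = 6.0/(10.8 × 4.80)
Wq = 0.1157 minutes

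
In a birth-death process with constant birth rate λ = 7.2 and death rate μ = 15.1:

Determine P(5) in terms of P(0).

For constant rates: P(n)/P(0) = (λ/μ)^n
P(5)/P(0) = (7.2/15.1)^5 = 0.47682^5 = 0.02465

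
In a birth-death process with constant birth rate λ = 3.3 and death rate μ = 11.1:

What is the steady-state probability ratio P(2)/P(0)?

For constant rates: P(n)/P(0) = (λ/μ)^n
P(2)/P(0) = (3.3/11.1)^2 = 0.2973^2 = 0.08839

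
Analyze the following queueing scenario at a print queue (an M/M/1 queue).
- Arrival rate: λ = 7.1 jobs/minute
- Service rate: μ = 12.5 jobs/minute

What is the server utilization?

Server utilization: ρ = λ/μ
ρ = 7.1/12.5 = 0.5680
The server is busy 56.80% of the time.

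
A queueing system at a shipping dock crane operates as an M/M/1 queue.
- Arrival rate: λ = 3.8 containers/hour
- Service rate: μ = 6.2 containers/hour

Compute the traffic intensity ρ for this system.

Server utilization: ρ = λ/μ
ρ = 3.8/6.2 = 0.6129
The server is busy 61.29% of the time.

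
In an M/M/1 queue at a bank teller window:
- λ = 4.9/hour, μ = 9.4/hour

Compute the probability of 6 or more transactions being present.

ρ = λ/μ = 4.9/9.4 = 0.52128
P(N ≥ n) = ρⁿ
P(N ≥ 6) = 0.52128^6
P(N ≥ 6) = 0.02006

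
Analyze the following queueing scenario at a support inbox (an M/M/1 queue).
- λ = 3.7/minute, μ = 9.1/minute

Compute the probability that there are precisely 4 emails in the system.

ρ = λ/μ = 3.7/9.1 = 0.4066
P(n) = (1-ρ)ρⁿ
P(4) = (1-0.4066) × 0.4066^4
P(4) = 0.5934 × 0.02733
P(4) = 0.01622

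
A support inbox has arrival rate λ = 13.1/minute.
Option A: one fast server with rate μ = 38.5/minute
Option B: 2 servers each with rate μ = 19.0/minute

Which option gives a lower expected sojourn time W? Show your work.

Option A: single server μ = 38.5 (M/M/1)
  ρ_A = 13.1/38.5 = 0.3403
  W_A = 1/(μ-λ) = 1/(38.5-13.1) = 1/25.40 = 0.03937

Option B: 2 servers μ = 19.0 (M/M/2)
  ρ_B = λ/(cμ) = 13.1/(2×19.0) = 0.3447
  Offered load a = λ/μ = cρ = 13.1/19.0 = 0.6895
  P₀ = [ Σₙ₌₀^1 aⁿ/n! + a^2/(2!(1-ρ)) ]⁻¹
  Σ = a^0/0! + a^1/1! = 1.0000 + 0.6895 = 1.6895
  a^2/(2!(1-ρ)) = 0.4754/(2 × 0.6553) = 0.3627
  P₀ = 1/(1.6895 + 0.3627) = 0.4873
  Lq = P₀·a^2·ρ / (2!(1-ρ)²) = 0.48728 × 0.47537 × 0.34474 / (2 × 0.42937) = 0.09299
  Wq_B = Lq/λ = 0.092991/13.1 = 0.007099
  W_B = Wq_B + 1/μ = 0.007099 + 0.05263 = 0.05973

Since W_A = 0.03937 < W_B = 0.05973, Option A (single fast server) has the shorter time in system.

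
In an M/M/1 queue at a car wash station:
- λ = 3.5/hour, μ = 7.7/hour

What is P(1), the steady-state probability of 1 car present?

ρ = λ/μ = 3.5/7.7 = 0.4545
P(n) = (1-ρ)ρⁿ
P(1) = (1-0.4545) × 0.4545^1
P(1) = 0.5455 × 0.4545
P(1) = 0.2479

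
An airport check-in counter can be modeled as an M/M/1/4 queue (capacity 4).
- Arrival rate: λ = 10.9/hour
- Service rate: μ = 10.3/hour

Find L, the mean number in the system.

ρ = λ/μ = 10.9/10.3 = 1.05825
P₀ = (1-ρ)/(1-ρ^(K+1)) = (1-1.05825)/(1-1.05825^5) = -0.05825/-0.3272 = 0.1780
P_K = P₀×ρ^K = 0.17802 × 1.05825^4 = 0.17802 × 1.2542 = 0.2233
L = ρ[1 - (K+1)ρ^K + Kρ^(K+1)] / [(1-ρ)(1-ρ^(K+1))]
L = 1.05825 × (1 - 5×1.254160 + 4×1.327215) / ((1 - 1.05825) × (1 - 1.327215)) = 2.1131 passengers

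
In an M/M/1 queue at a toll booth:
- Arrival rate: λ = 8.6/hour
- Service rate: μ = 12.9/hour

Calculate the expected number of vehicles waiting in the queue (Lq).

ρ = λ/μ = 8.6/12.9 = 0.6667
For M/M/1: Lq = λ²/(μ(μ-λ))
Lq = 73.96/(12.9 × 4.30)
Lq = 1.3333 vehicles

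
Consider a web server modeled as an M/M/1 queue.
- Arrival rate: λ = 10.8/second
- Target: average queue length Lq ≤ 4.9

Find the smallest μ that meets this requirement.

For M/M/1: Lq = λ²/(μ(μ-λ))
Need Lq ≤ 4.9, i.e. μ(μ-λ) ≥ λ²/4.9
μ² - 10.8μ - 116.64/4.9 ≥ 0  →  μ² - 10.8μ - 23.80408 ≥ 0
Quadratic formula (positive root): μ = [λ + √(λ² + 4×23.80408)]/2
Discriminant: 116.64 + 4×23.80408 = 211.8563, √211.8563 = 14.5553
μ ≥ (10.8 + 14.5553)/2 = 12.6776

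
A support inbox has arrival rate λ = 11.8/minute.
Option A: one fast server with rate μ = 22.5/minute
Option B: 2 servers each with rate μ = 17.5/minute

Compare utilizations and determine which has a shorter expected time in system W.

Option A: single server μ = 22.5 (M/M/1)
  ρ_A = 11.8/22.5 = 0.5244
  W_A = 1/(μ-λ) = 1/(22.5-11.8) = 1/10.70 = 0.09346

Option B: 2 servers μ = 17.5 (M/M/2)
  ρ_B = λ/(cμ) = 11.8/(2×17.5) = 0.3371
  Offered load a = λ/μ = cρ = 11.8/17.5 = 0.6743
  P₀ = [ Σₙ₌₀^1 aⁿ/n! + a^2/(2!(1-ρ)) ]⁻¹
  Σ = a^0/0! + a^1/1! = 1.0000 + 0.6743 = 1.6743
  a^2/(2!(1-ρ)) = 0.4547/(2 × 0.6629) = 0.3430
  P₀ = 1/(1.6743 + 0.3430) = 0.4957
  Lq = P₀·a^2·ρ / (2!(1-ρ)²) = 0.49573 × 0.45466 × 0.33714 / (2 × 0.43938) = 0.08647
  Wq_B = Lq/λ = 0.08647/11.8 = 0.007328
  W_B = Wq_B + 1/μ = 0.007328 + 0.05714 = 0.06447

Since W_B = 0.06447 < W_A = 0.09346, Option B (multiple servers) has the shorter time in system.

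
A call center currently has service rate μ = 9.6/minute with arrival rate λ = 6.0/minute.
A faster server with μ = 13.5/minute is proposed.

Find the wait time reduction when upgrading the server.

System 1: ρ₁ = 6.0/9.6 = 0.6250, W₁ = 1/(9.6-6.0) = 0.27778
System 2: ρ₂ = 6.0/13.5 = 0.4444, W₂ = 1/(13.5-6.0) = 0.13333
Improvement: (W₁-W₂)/W₁ = (0.27778-0.13333)/0.27778 = 52.00%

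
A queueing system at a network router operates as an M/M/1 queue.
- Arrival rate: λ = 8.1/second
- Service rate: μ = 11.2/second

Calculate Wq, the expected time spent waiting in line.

First, compute utilization: ρ = λ/μ = 8.1/11.2 = 0.7232
For M/M/1: Wq = λ/(μ(μ-λ))
Wq = 8.1/(11.2 × (11.2-8.1))
Wq = 8.1/(11.2 × 3.10)
Wq = 0.2333 seconds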